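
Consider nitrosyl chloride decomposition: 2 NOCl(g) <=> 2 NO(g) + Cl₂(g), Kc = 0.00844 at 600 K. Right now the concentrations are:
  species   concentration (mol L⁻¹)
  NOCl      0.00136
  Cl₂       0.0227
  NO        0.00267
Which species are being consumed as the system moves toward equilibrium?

Qc = [NO]²·[Cl₂] / [NOCl]² = (0.00267)²·(0.0227) / (0.00136)² = 0.0875
Qc = 0.0875 > Kc = 0.00844: net reverse reaction.

NO, Cl₂ (products)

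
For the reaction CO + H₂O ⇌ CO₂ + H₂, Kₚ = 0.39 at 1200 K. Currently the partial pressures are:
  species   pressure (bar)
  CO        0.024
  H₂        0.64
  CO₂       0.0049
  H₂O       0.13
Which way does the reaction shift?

Qₚ = P(CO₂)·P(H₂) / (P(CO)·P(H₂O)) = (0.0049)·(0.64) / ((0.024)·(0.13)) = 1.0
Qₚ = 1.0 > Kₚ = 0.39, so the reverse reaction proceeds.

in the reverse direction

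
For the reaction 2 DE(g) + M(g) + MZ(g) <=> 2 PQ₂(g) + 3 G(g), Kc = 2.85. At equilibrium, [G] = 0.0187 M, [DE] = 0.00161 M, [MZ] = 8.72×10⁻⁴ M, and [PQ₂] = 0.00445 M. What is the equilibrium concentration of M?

At equilibrium, Kc = [PQ₂]²·[G]³ / ([DE]²·[M]·[MZ]) = 2.85.
(0.00445)²·(0.0187)³ / ((0.00161)²·([M])·(8.72×10⁻⁴)) = 2.85
[M] = 0.0201 M

[M] = 0.0201 M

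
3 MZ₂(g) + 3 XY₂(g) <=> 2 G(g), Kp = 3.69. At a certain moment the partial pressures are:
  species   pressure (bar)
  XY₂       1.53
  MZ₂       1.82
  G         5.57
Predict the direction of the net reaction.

in the forward direction

Qp = P(G)² / (P(MZ₂)³·P(XY₂)³) = (5.57)² / ((1.82)³·(1.53)³) = 1.44
Qp = 1.44 < Kp = 3.69, so the forward reaction proceeds.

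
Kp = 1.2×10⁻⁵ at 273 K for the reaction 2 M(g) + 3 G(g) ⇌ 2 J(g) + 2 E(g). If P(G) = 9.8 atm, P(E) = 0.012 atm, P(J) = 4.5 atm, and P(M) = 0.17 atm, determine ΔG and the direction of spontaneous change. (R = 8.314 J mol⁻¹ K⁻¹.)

ΔG = 4.97 kJ/mol; the forward reaction is non-spontaneous

Qp = P(J)²·P(E)² / (P(M)²·P(G)³) = (4.5)²·(0.012)² / ((0.17)²·(9.8)³) = 1.07×10⁻⁴
ΔG = RT ln(Qp/Kp) = (8.314 J mol⁻¹ K⁻¹)(273 K) × ln(1.07×10⁻⁴/1.2×10⁻⁵)
   = (2.270 kJ/mol)(2.188) = 4.97 kJ/mol
ΔG > 0, so the forward reaction is non-spontaneous (proceeds in reverse).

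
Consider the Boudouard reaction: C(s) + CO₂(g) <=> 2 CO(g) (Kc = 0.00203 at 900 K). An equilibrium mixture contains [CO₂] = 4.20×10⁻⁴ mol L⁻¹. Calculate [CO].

[CO] = 9.23×10⁻⁴ mol L⁻¹

(C is a pure solid — omitted from Kc.)
At equilibrium, Kc = [CO]² / [CO₂] = 0.00203.
([CO])² / (4.20×10⁻⁴) = 0.00203
[CO]² = 8.53×10⁻⁷ ⇒ [CO] = 9.23×10⁻⁴ mol L⁻¹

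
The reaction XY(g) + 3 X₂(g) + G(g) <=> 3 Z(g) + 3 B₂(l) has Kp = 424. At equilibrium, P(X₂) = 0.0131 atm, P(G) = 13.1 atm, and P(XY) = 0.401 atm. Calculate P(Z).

(B₂ is a pure liquid — omitted from Kp.)
At equilibrium, Kp = P(Z)³ / (P(XY)·P(X₂)³·P(G)) = 424.
(P(Z))³ / ((0.401)·(0.0131)³·(13.1)) = 424
P(Z)³ = 0.00501 ⇒ P(Z) = 0.171 atm

P(Z) = 0.171 atm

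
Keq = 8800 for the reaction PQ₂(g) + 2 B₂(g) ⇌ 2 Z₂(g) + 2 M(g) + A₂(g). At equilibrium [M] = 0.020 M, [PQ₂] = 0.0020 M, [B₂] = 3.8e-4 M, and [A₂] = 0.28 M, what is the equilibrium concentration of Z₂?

At equilibrium, Keq = [Z₂]²·[M]²·[A₂] / ([PQ₂]·[B₂]²) = 8800.
([Z₂])²·(0.020)²·(0.28) / ((0.0020)·(3.8e-4)²) = 8800
[Z₂]² = 0.0227 ⇒ [Z₂] = 0.15 M

[Z₂] = 0.15 M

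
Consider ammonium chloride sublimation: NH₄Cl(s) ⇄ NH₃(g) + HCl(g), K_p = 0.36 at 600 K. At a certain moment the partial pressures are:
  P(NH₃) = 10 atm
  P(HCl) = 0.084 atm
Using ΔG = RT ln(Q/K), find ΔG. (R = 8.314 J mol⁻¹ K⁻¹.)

ΔG = 4.23 kJ/mol

(NH₄Cl is a pure solid — omitted from Q_p.)
Q_p = P(NH₃)·P(HCl) = (10)·(0.084) = 0.840
ΔG = RT ln(Q_p/K_p) = (8.314 J mol⁻¹ K⁻¹)(600 K) × ln(0.840/0.36)
   = (4.988 kJ/mol)(0.8473) = 4.23 kJ/mol
ΔG > 0, so the forward reaction is non-spontaneous (proceeds in reverse).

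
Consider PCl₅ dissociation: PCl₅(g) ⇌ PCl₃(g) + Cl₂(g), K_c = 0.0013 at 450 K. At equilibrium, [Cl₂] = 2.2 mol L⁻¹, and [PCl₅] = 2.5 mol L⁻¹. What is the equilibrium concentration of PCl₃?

At equilibrium, K_c = [PCl₃]·[Cl₂] / [PCl₅] = 0.0013.
([PCl₃])·(2.2) / (2.5) = 0.0013
[PCl₃] = 0.00148 = 0.0015 mol L⁻¹

[PCl₃] = 0.0015 mol L⁻¹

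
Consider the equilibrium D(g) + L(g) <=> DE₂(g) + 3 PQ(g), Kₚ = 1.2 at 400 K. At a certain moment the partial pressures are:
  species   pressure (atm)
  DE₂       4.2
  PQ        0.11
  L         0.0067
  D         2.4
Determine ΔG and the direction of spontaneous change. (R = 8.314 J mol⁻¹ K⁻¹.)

ΔG = -4.12 kJ/mol; the forward reaction is spontaneous

Qₚ = P(DE₂)·P(PQ)³ / (P(D)·P(L)) = (4.2)·(0.11)³ / ((2.4)·(0.0067)) = 0.348
ΔG = RT ln(Qₚ/Kₚ) = (8.314 J mol⁻¹ K⁻¹)(400 K) × ln(0.348/1.2)
   = (3.326 kJ/mol)(-1.238) = -4.12 kJ/mol
ΔG < 0, so the forward reaction is spontaneous (proceeds forward).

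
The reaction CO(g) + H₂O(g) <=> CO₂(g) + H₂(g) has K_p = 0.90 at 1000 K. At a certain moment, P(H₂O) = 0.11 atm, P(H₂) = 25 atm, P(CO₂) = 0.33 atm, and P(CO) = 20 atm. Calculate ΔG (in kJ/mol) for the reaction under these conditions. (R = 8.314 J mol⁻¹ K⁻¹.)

ΔG = 11.9 kJ/mol

Q_p = P(CO₂)·P(H₂) / (P(CO)·P(H₂O)) = (0.33)·(25) / ((20)·(0.11)) = 3.75
ΔG = RT ln(Q_p/K_p) = (8.314 J mol⁻¹ K⁻¹)(1000 K) × ln(3.75/0.90)
   = (8.314 kJ/mol)(1.427) = 11.9 kJ/mol
ΔG > 0, so the forward reaction is non-spontaneous (proceeds in reverse).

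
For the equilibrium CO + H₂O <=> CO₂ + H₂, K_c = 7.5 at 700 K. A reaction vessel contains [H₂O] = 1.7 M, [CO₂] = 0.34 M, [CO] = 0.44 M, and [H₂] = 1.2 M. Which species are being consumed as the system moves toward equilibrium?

CO, H₂O (reactants)

Q_c = [CO₂]·[H₂] / ([CO]·[H₂O]) = (0.34)·(1.2) / ((0.44)·(1.7)) = 0.55
Q_c = 0.55 < K_c = 7.5: net forward reaction.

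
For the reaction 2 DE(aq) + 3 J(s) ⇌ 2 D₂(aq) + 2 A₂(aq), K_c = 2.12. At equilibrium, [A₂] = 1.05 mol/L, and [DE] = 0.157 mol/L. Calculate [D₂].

[D₂] = 0.218 mol/L

(J is a pure solid — omitted from K_c.)
At equilibrium, K_c = [D₂]²·[A₂]² / [DE]² = 2.12.
([D₂])²·(1.05)² / (0.157)² = 2.12
[D₂]² = 0.0474 ⇒ [D₂] = 0.218 mol/L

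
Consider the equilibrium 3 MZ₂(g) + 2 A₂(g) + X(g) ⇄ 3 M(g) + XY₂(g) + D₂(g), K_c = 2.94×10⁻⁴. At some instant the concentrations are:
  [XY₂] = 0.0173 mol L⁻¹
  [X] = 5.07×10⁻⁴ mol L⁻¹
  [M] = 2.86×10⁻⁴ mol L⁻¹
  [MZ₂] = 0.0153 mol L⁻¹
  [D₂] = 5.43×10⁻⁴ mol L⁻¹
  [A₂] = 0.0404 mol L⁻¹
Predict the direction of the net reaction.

Q_c = [M]³·[XY₂]·[D₂] / ([MZ₂]³·[A₂]²·[X]) = (2.86×10⁻⁴)³·(0.0173)·(5.43×10⁻⁴) / ((0.0153)³·(0.0404)²·(5.07×10⁻⁴)) = 7.41×10⁻⁵
Q_c = 7.41×10⁻⁵ < K_c = 2.94×10⁻⁴, so the forward reaction proceeds.

in the forward direction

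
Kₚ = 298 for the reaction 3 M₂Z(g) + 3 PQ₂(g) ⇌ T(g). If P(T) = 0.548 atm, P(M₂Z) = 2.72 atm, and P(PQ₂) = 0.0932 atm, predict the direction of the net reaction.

to the right

Qₚ = P(T) / (P(M₂Z)³·P(PQ₂)³) = (0.548) / ((2.72)³·(0.0932)³) = 33.6
Qₚ = 33.6 < Kₚ = 298, so the forward reaction proceeds.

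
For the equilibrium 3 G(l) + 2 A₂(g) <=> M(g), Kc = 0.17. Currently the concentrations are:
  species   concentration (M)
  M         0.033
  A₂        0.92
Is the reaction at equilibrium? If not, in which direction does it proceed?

(G is a pure liquid — omitted from Qc.)
Qc = [M] / [A₂]² = (0.033) / (0.92)² = 0.039
Qc = 0.039 < Kc = 0.17, so the forward reaction proceeds.

forward (toward products)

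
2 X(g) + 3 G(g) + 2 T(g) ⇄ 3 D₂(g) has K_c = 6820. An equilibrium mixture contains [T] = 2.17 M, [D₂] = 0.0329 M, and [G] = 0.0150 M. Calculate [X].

[X] = 0.0181 M

At equilibrium, K_c = [D₂]³ / ([X]²·[G]³·[T]²) = 6820.
(0.0329)³ / (([X])²·(0.0150)³·(2.17)²) = 6820
[X]² = 3.29×10⁻⁴ ⇒ [X] = 0.0181 M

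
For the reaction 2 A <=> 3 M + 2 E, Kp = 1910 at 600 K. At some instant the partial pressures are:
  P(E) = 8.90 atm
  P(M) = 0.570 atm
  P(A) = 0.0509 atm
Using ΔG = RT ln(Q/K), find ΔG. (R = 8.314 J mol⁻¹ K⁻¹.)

ΔG = 5.42 kJ/mol

Qp = P(M)³·P(E)² / P(A)² = (0.570)³·(8.90)² / (0.0509)² = 5660
ΔG = RT ln(Qp/Kp) = (8.314 J mol⁻¹ K⁻¹)(600 K) × ln(5660/1910)
   = (4.988 kJ/mol)(1.086) = 5.42 kJ/mol
ΔG > 0, so the forward reaction is non-spontaneous (proceeds in reverse).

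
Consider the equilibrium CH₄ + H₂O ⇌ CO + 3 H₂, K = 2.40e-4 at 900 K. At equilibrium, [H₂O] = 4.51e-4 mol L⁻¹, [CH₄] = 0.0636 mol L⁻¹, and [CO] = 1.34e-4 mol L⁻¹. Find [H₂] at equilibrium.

At equilibrium, K = [CO]·[H₂]³ / ([CH₄]·[H₂O]) = 2.40e-4.
(1.34e-4)·([H₂])³ / ((0.0636)·(4.51e-4)) = 2.40e-4
[H₂]³ = 5.14e-5 ⇒ [H₂] = 0.0372 mol L⁻¹

[H₂] = 0.0372 mol L⁻¹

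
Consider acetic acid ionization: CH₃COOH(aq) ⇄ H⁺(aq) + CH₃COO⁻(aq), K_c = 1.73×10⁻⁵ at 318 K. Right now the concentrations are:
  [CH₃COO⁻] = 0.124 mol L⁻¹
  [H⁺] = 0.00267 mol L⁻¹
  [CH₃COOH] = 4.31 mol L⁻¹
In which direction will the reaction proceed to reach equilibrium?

Q_c = [H⁺]·[CH₃COO⁻] / [CH₃COOH] = (0.00267)·(0.124) / (4.31) = 7.68×10⁻⁵
Q_c = 7.68×10⁻⁵ > K_c = 1.73×10⁻⁵, so the reverse reaction proceeds.

reverse (toward reactants)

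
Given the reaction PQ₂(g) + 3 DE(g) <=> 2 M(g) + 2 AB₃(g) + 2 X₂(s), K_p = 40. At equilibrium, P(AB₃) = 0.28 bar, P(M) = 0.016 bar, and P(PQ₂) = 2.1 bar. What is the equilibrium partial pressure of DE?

P(DE) = 0.0062 bar

(X₂ is a pure solid — omitted from K_p.)
At equilibrium, K_p = P(M)²·P(AB₃)² / (P(PQ₂)·P(DE)³) = 40.
(0.016)²·(0.28)² / ((2.1)·(P(DE))³) = 40
P(DE)³ = 2.39×10⁻⁷ ⇒ P(DE) = 0.0062 bar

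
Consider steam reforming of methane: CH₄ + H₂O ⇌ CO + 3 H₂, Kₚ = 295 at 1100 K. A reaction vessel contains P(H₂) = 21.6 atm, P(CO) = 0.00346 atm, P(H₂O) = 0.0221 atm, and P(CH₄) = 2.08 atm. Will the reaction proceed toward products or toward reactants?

Qₚ = P(CO)·P(H₂)³ / (P(CH₄)·P(H₂O)) = (0.00346)·(21.6)³ / ((2.08)·(0.0221)) = 759
Qₚ = 759 > Kₚ = 295, so the reverse reaction proceeds.

to the left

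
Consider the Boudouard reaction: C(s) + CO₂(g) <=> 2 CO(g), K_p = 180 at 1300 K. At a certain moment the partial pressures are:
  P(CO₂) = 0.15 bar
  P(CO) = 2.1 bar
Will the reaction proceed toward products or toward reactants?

(C is a pure solid — omitted from Q_p.)
Q_p = P(CO)² / P(CO₂) = (2.1)² / (0.15) = 29
Q_p = 29 < K_p = 180, so the forward reaction proceeds.

in the forward direction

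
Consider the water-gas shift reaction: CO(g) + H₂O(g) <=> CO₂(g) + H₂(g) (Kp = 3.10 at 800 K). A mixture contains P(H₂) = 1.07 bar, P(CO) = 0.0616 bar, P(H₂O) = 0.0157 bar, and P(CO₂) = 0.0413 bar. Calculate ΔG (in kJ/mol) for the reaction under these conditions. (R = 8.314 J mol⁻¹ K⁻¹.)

Qp = P(CO₂)·P(H₂) / (P(CO)·P(H₂O)) = (0.0413)·(1.07) / ((0.0616)·(0.0157)) = 45.7
ΔG = RT ln(Qp/Kp) = (8.314 J mol⁻¹ K⁻¹)(800 K) × ln(45.7/3.10)
   = (6.651 kJ/mol)(2.691) = 17.9 kJ/mol
ΔG > 0, so the forward reaction is non-spontaneous (proceeds in reverse).

ΔG = 17.9 kJ/mol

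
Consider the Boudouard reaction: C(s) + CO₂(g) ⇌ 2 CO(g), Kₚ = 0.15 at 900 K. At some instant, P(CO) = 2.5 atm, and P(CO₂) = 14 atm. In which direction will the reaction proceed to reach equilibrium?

to the left

(C is a pure solid — omitted from Qₚ.)
Qₚ = P(CO)² / P(CO₂) = (2.5)² / (14) = 0.45
Qₚ = 0.45 > Kₚ = 0.15, so the reverse reaction proceeds.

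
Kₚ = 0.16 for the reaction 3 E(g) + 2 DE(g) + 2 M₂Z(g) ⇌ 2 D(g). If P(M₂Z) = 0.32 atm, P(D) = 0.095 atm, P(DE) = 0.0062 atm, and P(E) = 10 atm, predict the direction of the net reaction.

Qₚ = P(D)² / (P(E)³·P(DE)²·P(M₂Z)²) = (0.095)² / ((10)³·(0.0062)²·(0.32)²) = 2.3
Qₚ = 2.3 > Kₚ = 0.16, so the reverse reaction proceeds.

in the reverse direction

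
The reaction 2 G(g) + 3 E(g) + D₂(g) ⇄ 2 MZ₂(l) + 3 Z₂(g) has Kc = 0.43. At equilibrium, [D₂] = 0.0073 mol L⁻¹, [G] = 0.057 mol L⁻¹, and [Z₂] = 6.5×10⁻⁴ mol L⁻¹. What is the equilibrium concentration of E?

[E] = 0.030 mol L⁻¹

(MZ₂ is a pure liquid — omitted from Kc.)
At equilibrium, Kc = [Z₂]³ / ([G]²·[E]³·[D₂]) = 0.43.
(6.5×10⁻⁴)³ / ((0.057)²·([E])³·(0.0073)) = 0.43
[E]³ = 2.69×10⁻⁵ ⇒ [E] = 0.030 mol L⁻¹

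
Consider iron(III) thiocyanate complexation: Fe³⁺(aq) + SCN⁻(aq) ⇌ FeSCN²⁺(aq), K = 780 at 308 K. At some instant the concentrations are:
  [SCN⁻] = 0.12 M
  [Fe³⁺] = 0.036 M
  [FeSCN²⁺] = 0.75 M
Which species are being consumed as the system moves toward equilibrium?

Fe³⁺, SCN⁻ (reactants)

Q = [FeSCN²⁺] / ([Fe³⁺]·[SCN⁻]) = (0.75) / ((0.036)·(0.12)) = 170
Q = 170 < K = 780: net forward reaction.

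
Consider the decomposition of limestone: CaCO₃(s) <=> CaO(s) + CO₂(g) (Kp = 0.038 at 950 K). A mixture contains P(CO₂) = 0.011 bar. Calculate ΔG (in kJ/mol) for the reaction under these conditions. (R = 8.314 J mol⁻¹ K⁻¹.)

ΔG = -9.79 kJ/mol

(CaCO₃, CaO are pure solids — omitted from Qp.)
Qp = P(CO₂) = 0.0110
ΔG = RT ln(Qp/Kp) = (8.314 J mol⁻¹ K⁻¹)(950 K) × ln(0.0110/0.038)
   = (7.898 kJ/mol)(-1.240) = -9.79 kJ/mol
ΔG < 0, so the forward reaction is spontaneous (proceeds forward).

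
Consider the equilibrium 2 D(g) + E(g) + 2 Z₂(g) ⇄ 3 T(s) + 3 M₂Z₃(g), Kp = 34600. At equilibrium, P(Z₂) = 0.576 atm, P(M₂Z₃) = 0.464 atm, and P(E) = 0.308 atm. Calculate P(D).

(T is a pure solid — omitted from Kp.)
At equilibrium, Kp = P(M₂Z₃)³ / (P(D)²·P(E)·P(Z₂)²) = 34600.
(0.464)³ / ((P(D))²·(0.308)·(0.576)²) = 34600
P(D)² = 2.83×10⁻⁵ ⇒ P(D) = 0.00532 atm

P(D) = 0.00532 atm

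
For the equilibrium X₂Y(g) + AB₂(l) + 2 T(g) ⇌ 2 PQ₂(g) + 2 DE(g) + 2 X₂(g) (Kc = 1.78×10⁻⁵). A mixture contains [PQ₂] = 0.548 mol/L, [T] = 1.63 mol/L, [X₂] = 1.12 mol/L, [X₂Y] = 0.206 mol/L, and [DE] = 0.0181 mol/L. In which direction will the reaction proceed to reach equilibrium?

to the left

(AB₂ is a pure liquid — omitted from Qc.)
Qc = [PQ₂]²·[DE]²·[X₂]² / ([X₂Y]·[T]²) = (0.548)²·(0.0181)²·(1.12)² / ((0.206)·(1.63)²) = 2.25×10⁻⁴
Qc = 2.25×10⁻⁴ > Kc = 1.78×10⁻⁵, so the reverse reaction proceeds.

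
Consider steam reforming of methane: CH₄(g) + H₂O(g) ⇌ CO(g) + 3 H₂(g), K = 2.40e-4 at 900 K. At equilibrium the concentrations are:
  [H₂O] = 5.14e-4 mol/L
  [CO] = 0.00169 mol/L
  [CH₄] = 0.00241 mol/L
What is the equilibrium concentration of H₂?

[H₂] = 0.00560 mol/L

At equilibrium, K = [CO]·[H₂]³ / ([CH₄]·[H₂O]) = 2.40e-4.
(0.00169)·([H₂])³ / ((0.00241)·(5.14e-4)) = 2.40e-4
[H₂]³ = 1.76e-7 ⇒ [H₂] = 0.00560 mol/L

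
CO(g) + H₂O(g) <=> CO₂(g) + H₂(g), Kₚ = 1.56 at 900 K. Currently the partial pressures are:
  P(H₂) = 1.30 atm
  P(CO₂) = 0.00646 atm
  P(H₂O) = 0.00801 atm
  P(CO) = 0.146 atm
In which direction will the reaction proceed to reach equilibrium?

toward reactants

Qₚ = P(CO₂)·P(H₂) / (P(CO)·P(H₂O)) = (0.00646)·(1.30) / ((0.146)·(0.00801)) = 7.18
Qₚ = 7.18 > Kₚ = 1.56, so the reverse reaction proceeds.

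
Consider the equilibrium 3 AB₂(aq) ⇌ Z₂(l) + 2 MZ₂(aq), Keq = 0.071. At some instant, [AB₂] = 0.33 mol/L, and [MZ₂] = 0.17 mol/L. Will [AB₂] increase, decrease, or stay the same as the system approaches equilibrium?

(Z₂ is a pure liquid — omitted from Q.)
Q = [MZ₂]² / [AB₂]³ = (0.17)² / (0.33)³ = 0.80
Q = 0.80 > Keq = 0.071: net reverse reaction.
AB₂ is a reactant, so it increases.

increase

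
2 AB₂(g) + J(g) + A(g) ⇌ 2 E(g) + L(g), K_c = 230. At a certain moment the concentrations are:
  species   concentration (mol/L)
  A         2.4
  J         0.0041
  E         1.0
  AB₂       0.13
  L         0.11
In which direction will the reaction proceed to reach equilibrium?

to the left

Q_c = [E]²·[L] / ([AB₂]²·[J]·[A]) = (1.0)²·(0.11) / ((0.13)²·(0.0041)·(2.4)) = 660
Q_c = 660 > K_c = 230, so the reverse reaction proceeds.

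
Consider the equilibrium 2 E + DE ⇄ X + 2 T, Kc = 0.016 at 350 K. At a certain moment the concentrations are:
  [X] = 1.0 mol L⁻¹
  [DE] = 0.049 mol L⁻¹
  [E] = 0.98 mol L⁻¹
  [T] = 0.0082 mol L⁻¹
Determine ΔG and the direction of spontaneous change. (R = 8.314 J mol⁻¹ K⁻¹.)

ΔG = -7.03 kJ/mol; the forward reaction is spontaneous

Qc = [X]·[T]² / ([E]²·[DE]) = (1.0)·(0.0082)² / ((0.98)²·(0.049)) = 0.00143
ΔG = RT ln(Qc/Kc) = (8.314 J mol⁻¹ K⁻¹)(350 K) × ln(0.00143/0.016)
   = (2.910 kJ/mol)(-2.415) = -7.03 kJ/mol
ΔG < 0, so the forward reaction is spontaneous (proceeds forward).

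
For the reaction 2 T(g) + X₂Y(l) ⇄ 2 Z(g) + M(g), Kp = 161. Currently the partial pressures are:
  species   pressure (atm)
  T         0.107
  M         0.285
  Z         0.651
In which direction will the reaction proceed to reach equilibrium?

(X₂Y is a pure liquid — omitted from Qp.)
Qp = P(Z)²·P(M) / P(T)² = (0.651)²·(0.285) / (0.107)² = 10.5
Qp = 10.5 < Kp = 161, so the forward reaction proceeds.

in the forward direction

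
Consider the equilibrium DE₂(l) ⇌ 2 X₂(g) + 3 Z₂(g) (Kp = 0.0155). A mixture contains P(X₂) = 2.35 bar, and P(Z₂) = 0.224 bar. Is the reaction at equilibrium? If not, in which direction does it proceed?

(DE₂ is a pure liquid — omitted from Qp.)
Qp = P(X₂)²·P(Z₂)³ = (2.35)²·(0.224)³ = 0.0621
Qp = 0.0621 > Kp = 0.0155, so the reverse reaction proceeds.

reverse (toward reactants)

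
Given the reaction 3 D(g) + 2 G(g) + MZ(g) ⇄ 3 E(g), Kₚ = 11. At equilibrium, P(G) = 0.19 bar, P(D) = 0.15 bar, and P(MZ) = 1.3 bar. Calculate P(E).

P(E) = 0.12 bar

At equilibrium, Kₚ = P(E)³ / (P(D)³·P(G)²·P(MZ)) = 11.
(P(E))³ / ((0.15)³·(0.19)²·(1.3)) = 11
P(E)³ = 0.00174 ⇒ P(E) = 0.12 bar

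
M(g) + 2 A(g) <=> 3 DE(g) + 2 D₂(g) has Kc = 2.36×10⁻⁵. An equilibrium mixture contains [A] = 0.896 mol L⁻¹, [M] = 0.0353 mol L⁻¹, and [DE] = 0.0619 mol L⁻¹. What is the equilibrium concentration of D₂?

At equilibrium, Kc = [DE]³·[D₂]² / ([M]·[A]²) = 2.36×10⁻⁵.
(0.0619)³·([D₂])² / ((0.0353)·(0.896)²) = 2.36×10⁻⁵
[D₂]² = 0.00282 ⇒ [D₂] = 0.0531 mol L⁻¹

[D₂] = 0.0531 mol L⁻¹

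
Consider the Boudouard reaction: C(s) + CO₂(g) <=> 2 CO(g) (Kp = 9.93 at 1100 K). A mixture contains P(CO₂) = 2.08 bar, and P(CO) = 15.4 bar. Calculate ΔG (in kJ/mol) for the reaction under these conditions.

(C is a pure solid — omitted from Qp.)
Qp = P(CO)² / P(CO₂) = (15.4)² / (2.08) = 114
ΔG = RT ln(Qp/Kp) = (8.314 J mol⁻¹ K⁻¹)(1100 K) × ln(114/9.93)
   = (9.145 kJ/mol)(2.441) = 22.3 kJ/mol
ΔG > 0, so the forward reaction is non-spontaneous (proceeds in reverse).

ΔG = 22.3 kJ/mol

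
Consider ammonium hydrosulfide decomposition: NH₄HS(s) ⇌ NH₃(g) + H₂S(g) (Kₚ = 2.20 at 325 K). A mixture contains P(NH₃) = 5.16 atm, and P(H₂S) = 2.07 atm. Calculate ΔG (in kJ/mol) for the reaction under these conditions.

ΔG = 4.27 kJ/mol

(NH₄HS is a pure solid — omitted from Qₚ.)
Qₚ = P(NH₃)·P(H₂S) = (5.16)·(2.07) = 10.7
ΔG = RT ln(Qₚ/Kₚ) = (8.314 J mol⁻¹ K⁻¹)(325 K) × ln(10.7/2.20)
   = (2.702 kJ/mol)(1.582) = 4.27 kJ/mol
ΔG > 0, so the forward reaction is non-spontaneous (proceeds in reverse).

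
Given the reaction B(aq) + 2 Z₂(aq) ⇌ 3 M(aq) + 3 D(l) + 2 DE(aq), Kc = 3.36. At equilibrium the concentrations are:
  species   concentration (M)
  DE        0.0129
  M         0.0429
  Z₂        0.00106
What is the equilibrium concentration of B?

(D is a pure liquid — omitted from Kc.)
At equilibrium, Kc = [M]³·[DE]² / ([B]·[Z₂]²) = 3.36.
(0.0429)³·(0.0129)² / (([B])·(0.00106)²) = 3.36
[B] = 0.00348 M

[B] = 0.00348 M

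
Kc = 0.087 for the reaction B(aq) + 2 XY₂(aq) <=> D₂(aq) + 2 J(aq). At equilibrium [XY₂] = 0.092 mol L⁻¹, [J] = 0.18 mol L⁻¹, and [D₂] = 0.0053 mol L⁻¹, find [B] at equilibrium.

[B] = 0.23 mol L⁻¹

At equilibrium, Kc = [D₂]·[J]² / ([B]·[XY₂]²) = 0.087.
(0.0053)·(0.18)² / (([B])·(0.092)²) = 0.087
[B] = 0.233 = 0.23 mol L⁻¹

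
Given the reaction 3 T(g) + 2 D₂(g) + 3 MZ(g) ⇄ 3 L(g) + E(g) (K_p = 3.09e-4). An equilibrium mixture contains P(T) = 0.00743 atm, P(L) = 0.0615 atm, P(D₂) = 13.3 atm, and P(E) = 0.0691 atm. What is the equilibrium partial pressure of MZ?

At equilibrium, K_p = P(L)³·P(E) / (P(T)³·P(D₂)²·P(MZ)³) = 3.09e-4.
(0.0615)³·(0.0691) / ((0.00743)³·(13.3)²·(P(MZ))³) = 3.09e-4
P(MZ)³ = 717 ⇒ P(MZ) = 8.95 atm

P(MZ) = 8.95 atm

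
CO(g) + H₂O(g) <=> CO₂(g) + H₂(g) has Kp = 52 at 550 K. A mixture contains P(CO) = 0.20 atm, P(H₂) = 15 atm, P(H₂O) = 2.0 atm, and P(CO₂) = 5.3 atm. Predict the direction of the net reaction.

to the left

Qp = P(CO₂)·P(H₂) / (P(CO)·P(H₂O)) = (5.3)·(15) / ((0.20)·(2.0)) = 200
Qp = 200 > Kp = 52, so the reverse reaction proceeds.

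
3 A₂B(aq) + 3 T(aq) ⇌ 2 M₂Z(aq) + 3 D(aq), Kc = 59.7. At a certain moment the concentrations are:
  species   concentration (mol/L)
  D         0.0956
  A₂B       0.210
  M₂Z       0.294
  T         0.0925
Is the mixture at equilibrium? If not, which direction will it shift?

no; Q < K, reaction proceeds forward

Qc = [M₂Z]²·[D]³ / ([A₂B]³·[T]³) = (0.294)²·(0.0956)³ / ((0.210)³·(0.0925)³) = 10.3
Qc = 10.3 < Kc = 59.7: net forward reaction.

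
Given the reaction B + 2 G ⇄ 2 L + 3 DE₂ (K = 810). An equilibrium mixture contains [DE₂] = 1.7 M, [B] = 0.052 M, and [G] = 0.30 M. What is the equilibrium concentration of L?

[L] = 0.88 M

At equilibrium, K = [L]²·[DE₂]³ / ([B]·[G]²) = 810.
([L])²·(1.7)³ / ((0.052)·(0.30)²) = 810
[L]² = 0.772 ⇒ [L] = 0.88 M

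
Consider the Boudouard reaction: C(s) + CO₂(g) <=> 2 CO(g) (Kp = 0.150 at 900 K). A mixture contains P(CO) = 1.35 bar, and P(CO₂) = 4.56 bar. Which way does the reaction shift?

toward reactants

(C is a pure solid — omitted from Qp.)
Qp = P(CO)² / P(CO₂) = (1.35)² / (4.56) = 0.400
Qp = 0.400 > Kp = 0.150, so the reverse reaction proceeds.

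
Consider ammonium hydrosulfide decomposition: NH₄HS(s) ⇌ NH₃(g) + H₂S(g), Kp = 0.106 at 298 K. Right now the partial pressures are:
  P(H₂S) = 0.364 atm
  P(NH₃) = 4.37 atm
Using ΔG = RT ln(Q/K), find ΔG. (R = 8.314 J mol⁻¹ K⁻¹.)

ΔG = 6.71 kJ/mol

(NH₄HS is a pure solid — omitted from Qp.)
Qp = P(NH₃)·P(H₂S) = (4.37)·(0.364) = 1.59
ΔG = RT ln(Qp/Kp) = (8.314 J mol⁻¹ K⁻¹)(298 K) × ln(1.59/0.106)
   = (2.478 kJ/mol)(2.708) = 6.71 kJ/mol
ΔG > 0, so the forward reaction is non-spontaneous (proceeds in reverse).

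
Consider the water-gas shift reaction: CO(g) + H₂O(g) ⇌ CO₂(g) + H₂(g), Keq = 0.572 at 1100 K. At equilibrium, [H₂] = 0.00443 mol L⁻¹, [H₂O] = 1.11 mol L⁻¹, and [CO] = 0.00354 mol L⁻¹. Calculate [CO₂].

[CO₂] = 0.507 mol L⁻¹

At equilibrium, Keq = [CO₂]·[H₂] / ([CO]·[H₂O]) = 0.572.
([CO₂])·(0.00443) / ((0.00354)·(1.11)) = 0.572
[CO₂] = 0.507 mol L⁻¹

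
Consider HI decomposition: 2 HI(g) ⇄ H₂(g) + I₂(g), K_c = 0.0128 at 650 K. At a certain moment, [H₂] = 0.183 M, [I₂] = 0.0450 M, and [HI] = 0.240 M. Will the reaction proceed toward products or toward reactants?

Q_c = [H₂]·[I₂] / [HI]² = (0.183)·(0.0450) / (0.240)² = 0.143
Q_c = 0.143 > K_c = 0.0128, so the reverse reaction proceeds.

reverse (toward reactants)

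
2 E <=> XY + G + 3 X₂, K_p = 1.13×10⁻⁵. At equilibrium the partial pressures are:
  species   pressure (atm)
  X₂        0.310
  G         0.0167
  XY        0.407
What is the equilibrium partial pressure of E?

P(E) = 4.23 atm

At equilibrium, K_p = P(XY)·P(G)·P(X₂)³ / P(E)² = 1.13×10⁻⁵.
(0.407)·(0.0167)·(0.310)³ / (P(E))² = 1.13×10⁻⁵
P(E)² = 17.9 ⇒ P(E) = 4.23 atm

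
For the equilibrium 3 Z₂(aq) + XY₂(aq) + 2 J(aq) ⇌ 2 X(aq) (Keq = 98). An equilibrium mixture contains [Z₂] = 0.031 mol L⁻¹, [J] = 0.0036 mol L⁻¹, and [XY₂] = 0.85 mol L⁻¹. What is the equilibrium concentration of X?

At equilibrium, Keq = [X]² / ([Z₂]³·[XY₂]·[J]²) = 98.
([X])² / ((0.031)³·(0.85)·(0.0036)²) = 98
[X]² = 3.22×10⁻⁸ ⇒ [X] = 1.8×10⁻⁴ mol L⁻¹

[X] = 1.8×10⁻⁴ mol L⁻¹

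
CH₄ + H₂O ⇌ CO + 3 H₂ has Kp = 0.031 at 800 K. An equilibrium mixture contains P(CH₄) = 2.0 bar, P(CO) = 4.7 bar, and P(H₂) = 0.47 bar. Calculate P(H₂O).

P(H₂O) = 7.9 bar

At equilibrium, Kp = P(CO)·P(H₂)³ / (P(CH₄)·P(H₂O)) = 0.031.
(4.7)·(0.47)³ / ((2.0)·(P(H₂O))) = 0.031
P(H₂O) = 7.87 = 7.9 bar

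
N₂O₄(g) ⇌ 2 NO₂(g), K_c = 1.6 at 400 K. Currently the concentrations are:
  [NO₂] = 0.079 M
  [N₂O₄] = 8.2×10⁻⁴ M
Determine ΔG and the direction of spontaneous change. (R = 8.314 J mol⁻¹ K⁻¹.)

Q_c = [NO₂]² / [N₂O₄] = (0.079)² / (8.2×10⁻⁴) = 7.61
ΔG = RT ln(Q_c/K_c) = (8.314 J mol⁻¹ K⁻¹)(400 K) × ln(7.61/1.6)
   = (3.326 kJ/mol)(1.559) = 5.19 kJ/mol
ΔG > 0, so the forward reaction is non-spontaneous (proceeds in reverse).

ΔG = 5.19 kJ/mol; the forward reaction is non-spontaneous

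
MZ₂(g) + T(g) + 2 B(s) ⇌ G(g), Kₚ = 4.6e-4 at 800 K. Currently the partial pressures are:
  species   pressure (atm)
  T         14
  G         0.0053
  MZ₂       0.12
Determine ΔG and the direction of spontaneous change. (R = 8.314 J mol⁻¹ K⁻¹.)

(B is a pure solid — omitted from Qₚ.)
Qₚ = P(G) / (P(MZ₂)·P(T)) = (0.0053) / ((0.12)·(14)) = 0.00315
ΔG = RT ln(Qₚ/Kₚ) = (8.314 J mol⁻¹ K⁻¹)(800 K) × ln(0.00315/4.6e-4)
   = (6.651 kJ/mol)(1.924) = 12.8 kJ/mol
ΔG > 0, so the forward reaction is non-spontaneous (proceeds in reverse).

ΔG = 12.8 kJ/mol; the forward reaction is non-spontaneous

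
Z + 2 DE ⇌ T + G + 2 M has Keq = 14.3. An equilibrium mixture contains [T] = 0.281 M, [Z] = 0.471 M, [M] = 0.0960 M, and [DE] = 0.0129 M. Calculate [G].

[G] = 0.433 M

At equilibrium, Keq = [T]·[G]·[M]² / ([Z]·[DE]²) = 14.3.
(0.281)·([G])·(0.0960)² / ((0.471)·(0.0129)²) = 14.3
[G] = 0.433 M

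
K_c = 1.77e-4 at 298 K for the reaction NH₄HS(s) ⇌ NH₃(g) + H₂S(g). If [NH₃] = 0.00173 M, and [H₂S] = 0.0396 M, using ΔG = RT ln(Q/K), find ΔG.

ΔG = -2.35 kJ/mol

(NH₄HS is a pure solid — omitted from Q_c.)
Q_c = [NH₃]·[H₂S] = (0.00173)·(0.0396) = 6.85e-5
ΔG = RT ln(Q_c/K_c) = (8.314 J mol⁻¹ K⁻¹)(298 K) × ln(6.85e-5/1.77e-4)
   = (2.478 kJ/mol)(-0.9493) = -2.35 kJ/mol
ΔG < 0, so the forward reaction is spontaneous (proceeds forward).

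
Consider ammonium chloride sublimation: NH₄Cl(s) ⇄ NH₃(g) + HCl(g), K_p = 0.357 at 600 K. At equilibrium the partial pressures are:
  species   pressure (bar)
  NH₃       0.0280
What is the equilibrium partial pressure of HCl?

P(HCl) = 12.7 bar

(NH₄Cl is a pure solid — omitted from K_p.)
At equilibrium, K_p = P(NH₃)·P(HCl) = 0.357.
(0.0280)·(P(HCl)) = 0.357
P(HCl) = 12.7 bar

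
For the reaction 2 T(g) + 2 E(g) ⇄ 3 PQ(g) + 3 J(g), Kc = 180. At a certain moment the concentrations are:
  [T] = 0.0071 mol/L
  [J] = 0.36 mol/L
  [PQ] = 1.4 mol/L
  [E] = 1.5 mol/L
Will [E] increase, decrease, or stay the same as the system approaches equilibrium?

increase

Qc = [PQ]³·[J]³ / ([T]²·[E]²) = (1.4)³·(0.36)³ / ((0.0071)²·(1.5)²) = 1100
Qc = 1100 > Kc = 180: net reverse reaction.
E is a reactant, so it increases.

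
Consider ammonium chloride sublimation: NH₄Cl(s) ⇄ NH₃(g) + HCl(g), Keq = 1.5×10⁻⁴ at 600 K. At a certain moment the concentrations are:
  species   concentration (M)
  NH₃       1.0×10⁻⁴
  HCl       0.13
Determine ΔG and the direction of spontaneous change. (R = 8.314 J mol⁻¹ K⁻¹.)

(NH₄Cl is a pure solid — omitted from Q.)
Q = [NH₃]·[HCl] = (1.0×10⁻⁴)·(0.13) = 1.30×10⁻⁵
ΔG = RT ln(Q/Keq) = (8.314 J mol⁻¹ K⁻¹)(600 K) × ln(1.30×10⁻⁵/1.5×10⁻⁴)
   = (4.988 kJ/mol)(-2.446) = -12.2 kJ/mol
ΔG < 0, so the forward reaction is spontaneous (proceeds forward).

ΔG = -12.2 kJ/mol; the forward reaction is spontaneous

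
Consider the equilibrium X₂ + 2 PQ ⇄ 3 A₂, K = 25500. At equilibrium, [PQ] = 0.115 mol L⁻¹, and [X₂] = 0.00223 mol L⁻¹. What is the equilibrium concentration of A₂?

At equilibrium, K = [A₂]³ / ([X₂]·[PQ]²) = 25500.
([A₂])³ / ((0.00223)·(0.115)²) = 25500
[A₂]³ = 0.752 ⇒ [A₂] = 0.909 mol L⁻¹

[A₂] = 0.909 mol L⁻¹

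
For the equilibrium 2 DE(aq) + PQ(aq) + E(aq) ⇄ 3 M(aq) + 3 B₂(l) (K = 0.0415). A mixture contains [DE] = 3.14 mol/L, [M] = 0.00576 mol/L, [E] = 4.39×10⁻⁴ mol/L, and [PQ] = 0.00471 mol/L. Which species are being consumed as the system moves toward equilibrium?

(B₂ is a pure liquid — omitted from Q.)
Q = [M]³ / ([DE]²·[PQ]·[E]) = (0.00576)³ / ((3.14)²·(0.00471)·(4.39×10⁻⁴)) = 0.00937
Q = 0.00937 < K = 0.0415: net forward reaction.

DE, PQ, E (reactants)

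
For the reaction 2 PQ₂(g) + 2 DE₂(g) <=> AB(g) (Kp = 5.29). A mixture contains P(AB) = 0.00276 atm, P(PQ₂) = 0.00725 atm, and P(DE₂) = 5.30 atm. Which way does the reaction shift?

Qp = P(AB) / (P(PQ₂)²·P(DE₂)²) = (0.00276) / ((0.00725)²·(5.30)²) = 1.87
Qp = 1.87 < Kp = 5.29, so the forward reaction proceeds.

toward products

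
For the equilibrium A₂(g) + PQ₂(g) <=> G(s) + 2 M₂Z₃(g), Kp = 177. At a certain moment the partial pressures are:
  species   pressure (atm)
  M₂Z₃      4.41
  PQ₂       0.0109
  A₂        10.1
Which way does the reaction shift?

(G is a pure solid — omitted from Qp.)
Qp = P(M₂Z₃)² / (P(A₂)·P(PQ₂)) = (4.41)² / ((10.1)·(0.0109)) = 177
Qp = 177 = Kp, so the system is already at equilibrium.

at equilibrium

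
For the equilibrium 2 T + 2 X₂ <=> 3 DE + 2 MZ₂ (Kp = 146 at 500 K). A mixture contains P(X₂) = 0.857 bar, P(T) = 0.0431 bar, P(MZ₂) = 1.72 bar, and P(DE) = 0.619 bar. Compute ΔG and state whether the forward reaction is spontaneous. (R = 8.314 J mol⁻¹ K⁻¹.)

ΔG = 5.23 kJ/mol; the forward reaction is non-spontaneous

Qp = P(DE)³·P(MZ₂)² / (P(T)²·P(X₂)²) = (0.619)³·(1.72)² / ((0.0431)²·(0.857)²) = 514
ΔG = RT ln(Qp/Kp) = (8.314 J mol⁻¹ K⁻¹)(500 K) × ln(514/146)
   = (4.157 kJ/mol)(1.259) = 5.23 kJ/mol
ΔG > 0, so the forward reaction is non-spontaneous (proceeds in reverse).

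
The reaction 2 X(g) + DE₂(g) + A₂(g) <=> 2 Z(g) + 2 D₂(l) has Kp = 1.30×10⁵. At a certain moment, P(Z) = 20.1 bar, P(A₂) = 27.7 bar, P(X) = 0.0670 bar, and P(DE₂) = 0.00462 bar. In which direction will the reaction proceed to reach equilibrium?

(D₂ is a pure liquid — omitted from Qp.)
Qp = P(Z)² / (P(X)²·P(DE₂)·P(A₂)) = (20.1)² / ((0.0670)²·(0.00462)·(27.7)) = 7.03×10⁵
Qp = 7.03×10⁵ > Kp = 1.30×10⁵, so the reverse reaction proceeds.

in the reverse direction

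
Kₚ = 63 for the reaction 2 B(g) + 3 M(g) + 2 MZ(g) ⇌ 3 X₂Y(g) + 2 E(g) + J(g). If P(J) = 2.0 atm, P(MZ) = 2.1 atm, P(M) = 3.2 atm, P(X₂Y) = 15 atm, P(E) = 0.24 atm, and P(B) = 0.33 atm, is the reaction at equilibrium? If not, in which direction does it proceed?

toward products

Qₚ = P(X₂Y)³·P(E)²·P(J) / (P(B)²·P(M)³·P(MZ)²) = (15)³·(0.24)²·(2.0) / ((0.33)²·(3.2)³·(2.1)²) = 25
Qₚ = 25 < Kₚ = 63, so the forward reaction proceeds.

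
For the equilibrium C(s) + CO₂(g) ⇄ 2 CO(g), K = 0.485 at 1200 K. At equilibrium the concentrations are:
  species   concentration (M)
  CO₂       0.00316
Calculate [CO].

[CO] = 0.0391 M

(C is a pure solid — omitted from K.)
At equilibrium, K = [CO]² / [CO₂] = 0.485.
([CO])² / (0.00316) = 0.485
[CO]² = 0.00153 ⇒ [CO] = 0.0391 M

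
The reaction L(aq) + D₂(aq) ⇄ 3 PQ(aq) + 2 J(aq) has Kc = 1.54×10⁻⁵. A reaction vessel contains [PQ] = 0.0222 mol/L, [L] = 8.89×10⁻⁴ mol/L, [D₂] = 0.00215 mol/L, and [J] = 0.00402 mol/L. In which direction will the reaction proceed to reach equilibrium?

in the reverse direction

Qc = [PQ]³·[J]² / ([L]·[D₂]) = (0.0222)³·(0.00402)² / ((8.89×10⁻⁴)·(0.00215)) = 9.25×10⁻⁵
Qc = 9.25×10⁻⁵ > Kc = 1.54×10⁻⁵, so the reverse reaction proceeds.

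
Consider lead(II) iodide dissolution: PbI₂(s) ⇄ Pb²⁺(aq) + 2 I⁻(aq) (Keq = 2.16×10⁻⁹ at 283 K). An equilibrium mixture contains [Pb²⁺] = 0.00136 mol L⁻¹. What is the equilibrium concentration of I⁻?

[I⁻] = 0.00126 mol L⁻¹

(PbI₂ is a pure solid — omitted from Keq.)
At equilibrium, Keq = [Pb²⁺]·[I⁻]² = 2.16×10⁻⁹.
(0.00136)·([I⁻])² = 2.16×10⁻⁹
[I⁻]² = 1.59×10⁻⁶ ⇒ [I⁻] = 0.00126 mol L⁻¹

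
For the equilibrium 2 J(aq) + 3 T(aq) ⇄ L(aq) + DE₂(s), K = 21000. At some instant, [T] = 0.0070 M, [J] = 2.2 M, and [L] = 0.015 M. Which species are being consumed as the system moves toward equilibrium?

J, T (reactants)

(DE₂ is a pure solid — omitted from Q.)
Q = [L] / ([J]²·[T]³) = (0.015) / ((2.2)²·(0.0070)³) = 9000
Q = 9000 < K = 21000: net forward reaction.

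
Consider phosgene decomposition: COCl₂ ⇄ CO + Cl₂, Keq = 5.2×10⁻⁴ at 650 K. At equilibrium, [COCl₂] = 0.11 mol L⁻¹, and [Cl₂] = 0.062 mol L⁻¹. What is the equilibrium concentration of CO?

[CO] = 9.2×10⁻⁴ mol L⁻¹

At equilibrium, Keq = [CO]·[Cl₂] / [COCl₂] = 5.2×10⁻⁴.
([CO])·(0.062) / (0.11) = 5.2×10⁻⁴
[CO] = 9.23×10⁻⁴ = 9.2×10⁻⁴ mol L⁻¹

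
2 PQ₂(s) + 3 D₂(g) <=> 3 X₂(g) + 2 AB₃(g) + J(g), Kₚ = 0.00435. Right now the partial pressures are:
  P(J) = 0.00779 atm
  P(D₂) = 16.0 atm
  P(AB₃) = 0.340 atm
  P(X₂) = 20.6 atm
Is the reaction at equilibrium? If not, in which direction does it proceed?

toward products

(PQ₂ is a pure solid — omitted from Qₚ.)
Qₚ = P(X₂)³·P(AB₃)²·P(J) / P(D₂)³ = (20.6)³·(0.340)²·(0.00779) / (16.0)³ = 0.00192
Qₚ = 0.00192 < Kₚ = 0.00435, so the forward reaction proceeds.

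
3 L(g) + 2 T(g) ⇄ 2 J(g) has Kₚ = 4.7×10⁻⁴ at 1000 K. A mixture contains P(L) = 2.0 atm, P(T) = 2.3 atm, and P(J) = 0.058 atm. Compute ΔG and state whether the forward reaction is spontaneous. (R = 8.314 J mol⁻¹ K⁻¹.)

ΔG = -14.8 kJ/mol; the forward reaction is spontaneous

Qₚ = P(J)² / (P(L)³·P(T)²) = (0.058)² / ((2.0)³·(2.3)²) = 7.95×10⁻⁵
ΔG = RT ln(Qₚ/Kₚ) = (8.314 J mol⁻¹ K⁻¹)(1000 K) × ln(7.95×10⁻⁵/4.7×10⁻⁴)
   = (8.314 kJ/mol)(-1.777) = -14.8 kJ/mol
ΔG < 0, so the forward reaction is spontaneous (proceeds forward).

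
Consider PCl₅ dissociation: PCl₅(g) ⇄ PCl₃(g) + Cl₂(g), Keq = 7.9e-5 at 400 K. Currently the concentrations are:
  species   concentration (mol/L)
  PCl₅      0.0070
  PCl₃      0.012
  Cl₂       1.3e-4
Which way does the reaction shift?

Q = [PCl₃]·[Cl₂] / [PCl₅] = (0.012)·(1.3e-4) / (0.0070) = 2.2e-4
Q = 2.2e-4 > Keq = 7.9e-5, so the reverse reaction proceeds.

in the reverse direction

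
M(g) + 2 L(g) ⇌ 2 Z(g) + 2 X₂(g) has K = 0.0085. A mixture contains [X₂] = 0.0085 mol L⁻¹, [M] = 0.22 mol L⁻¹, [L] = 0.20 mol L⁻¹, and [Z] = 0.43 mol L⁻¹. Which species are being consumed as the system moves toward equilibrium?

Q = [Z]²·[X₂]² / ([M]·[L]²) = (0.43)²·(0.0085)² / ((0.22)·(0.20)²) = 0.0015
Q = 0.0015 < K = 0.0085: net forward reaction.

M, L (reactants)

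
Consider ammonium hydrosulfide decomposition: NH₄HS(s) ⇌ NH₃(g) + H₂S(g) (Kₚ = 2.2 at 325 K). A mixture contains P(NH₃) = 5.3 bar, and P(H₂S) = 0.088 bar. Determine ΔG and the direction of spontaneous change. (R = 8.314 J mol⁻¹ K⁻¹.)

ΔG = -4.19 kJ/mol; the forward reaction is spontaneous

(NH₄HS is a pure solid — omitted from Qₚ.)
Qₚ = P(NH₃)·P(H₂S) = (5.3)·(0.088) = 0.466
ΔG = RT ln(Qₚ/Kₚ) = (8.314 J mol⁻¹ K⁻¹)(325 K) × ln(0.466/2.2)
   = (2.702 kJ/mol)(-1.552) = -4.19 kJ/mol
ΔG < 0, so the forward reaction is spontaneous (proceeds forward).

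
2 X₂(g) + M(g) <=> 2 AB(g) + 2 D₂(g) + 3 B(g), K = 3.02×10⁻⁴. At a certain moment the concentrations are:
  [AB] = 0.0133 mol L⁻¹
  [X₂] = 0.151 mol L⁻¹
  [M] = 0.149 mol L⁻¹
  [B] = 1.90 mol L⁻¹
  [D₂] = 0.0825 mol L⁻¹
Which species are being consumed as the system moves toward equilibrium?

AB, D₂, B (products)

Q = [AB]²·[D₂]²·[B]³ / ([X₂]²·[M]) = (0.0133)²·(0.0825)²·(1.90)³ / ((0.151)²·(0.149)) = 0.00243
Q = 0.00243 > K = 3.02×10⁻⁴: net reverse reaction.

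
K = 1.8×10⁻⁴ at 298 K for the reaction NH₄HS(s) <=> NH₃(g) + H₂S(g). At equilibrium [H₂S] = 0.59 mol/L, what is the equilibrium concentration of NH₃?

[NH₃] = 3.1×10⁻⁴ mol/L

(NH₄HS is a pure solid — omitted from K.)
At equilibrium, K = [NH₃]·[H₂S] = 1.8×10⁻⁴.
([NH₃])·(0.59) = 1.8×10⁻⁴
[NH₃] = 3.05×10⁻⁴ = 3.1×10⁻⁴ mol/L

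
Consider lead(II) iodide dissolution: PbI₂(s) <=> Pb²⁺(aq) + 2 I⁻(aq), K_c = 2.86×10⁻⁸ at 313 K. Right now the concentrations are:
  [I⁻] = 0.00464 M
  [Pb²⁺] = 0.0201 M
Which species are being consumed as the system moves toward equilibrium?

Pb²⁺, I⁻ (products)

(PbI₂ is a pure solid — omitted from Q_c.)
Q_c = [Pb²⁺]·[I⁻]² = (0.0201)·(0.00464)² = 4.33×10⁻⁷
Q_c = 4.33×10⁻⁷ > K_c = 2.86×10⁻⁸: net reverse reaction.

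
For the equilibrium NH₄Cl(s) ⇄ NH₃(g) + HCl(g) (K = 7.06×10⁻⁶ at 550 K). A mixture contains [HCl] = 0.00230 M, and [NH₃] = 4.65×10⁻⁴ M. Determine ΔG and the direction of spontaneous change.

(NH₄Cl is a pure solid — omitted from Q.)
Q = [NH₃]·[HCl] = (4.65×10⁻⁴)·(0.00230) = 1.07×10⁻⁶
ΔG = RT ln(Q/K) = (8.314 J mol⁻¹ K⁻¹)(550 K) × ln(1.07×10⁻⁶/7.06×10⁻⁶)
   = (4.573 kJ/mol)(-1.887) = -8.63 kJ/mol
ΔG < 0, so the forward reaction is spontaneous (proceeds forward).

ΔG = -8.63 kJ/mol; the forward reaction is spontaneous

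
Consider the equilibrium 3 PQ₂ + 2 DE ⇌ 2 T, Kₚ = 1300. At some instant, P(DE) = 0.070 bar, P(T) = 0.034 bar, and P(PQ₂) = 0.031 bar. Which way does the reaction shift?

toward reactants

Qₚ = P(T)² / (P(PQ₂)³·P(DE)²) = (0.034)² / ((0.031)³·(0.070)²) = 7900
Qₚ = 7900 > Kₚ = 1300, so the reverse reaction proceeds.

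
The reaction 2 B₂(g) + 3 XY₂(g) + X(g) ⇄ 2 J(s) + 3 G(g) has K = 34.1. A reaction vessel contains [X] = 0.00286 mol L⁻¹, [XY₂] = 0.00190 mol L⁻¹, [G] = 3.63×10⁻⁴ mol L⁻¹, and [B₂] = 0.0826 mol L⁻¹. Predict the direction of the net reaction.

reverse (toward reactants)

(J is a pure solid — omitted from Q.)
Q = [G]³ / ([B₂]²·[XY₂]³·[X]) = (3.63×10⁻⁴)³ / ((0.0826)²·(0.00190)³·(0.00286)) = 357
Q = 357 > K = 34.1, so the reverse reaction proceeds.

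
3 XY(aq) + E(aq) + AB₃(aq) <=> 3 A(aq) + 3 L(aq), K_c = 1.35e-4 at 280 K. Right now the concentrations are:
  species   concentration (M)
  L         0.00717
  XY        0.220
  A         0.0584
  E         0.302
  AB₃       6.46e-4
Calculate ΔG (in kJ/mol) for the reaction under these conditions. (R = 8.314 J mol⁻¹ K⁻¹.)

ΔG = -3.12 kJ/mol

Q_c = [A]³·[L]³ / ([XY]³·[E]·[AB₃]) = (0.0584)³·(0.00717)³ / ((0.220)³·(0.302)·(6.46e-4)) = 3.53e-5
ΔG = RT ln(Q_c/K_c) = (8.314 J mol⁻¹ K⁻¹)(280 K) × ln(3.53e-5/1.35e-4)
   = (2.328 kJ/mol)(-1.341) = -3.12 kJ/mol
ΔG < 0, so the forward reaction is spontaneous (proceeds forward).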